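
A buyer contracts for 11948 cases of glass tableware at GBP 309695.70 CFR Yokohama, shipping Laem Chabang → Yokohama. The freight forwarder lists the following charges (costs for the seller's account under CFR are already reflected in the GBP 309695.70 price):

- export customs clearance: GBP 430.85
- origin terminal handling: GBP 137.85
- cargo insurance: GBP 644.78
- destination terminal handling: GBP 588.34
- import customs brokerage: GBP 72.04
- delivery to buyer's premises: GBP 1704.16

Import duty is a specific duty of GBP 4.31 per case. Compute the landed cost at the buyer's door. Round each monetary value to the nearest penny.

Total landed cost: GBP 364200.90

CFR: the seller pays costs through ocean freight to the destination port, but not insurance.
Already in the invoice (seller's account under CFR): export clearance, origin terminal — exclude.
CIF value = CFR price + insurance = 309695.70 + 644.78 = 310340.48
Import duty = 11948 × 4.31 = 51495.88
Buyer bears: insurance 644.78 + destination terminal 588.34 + brokerage 72.04 + delivery 1704.16 + duty 51495.88 = 54505.20
Landed cost = invoice 309695.70 + 54505.20 = 364200.90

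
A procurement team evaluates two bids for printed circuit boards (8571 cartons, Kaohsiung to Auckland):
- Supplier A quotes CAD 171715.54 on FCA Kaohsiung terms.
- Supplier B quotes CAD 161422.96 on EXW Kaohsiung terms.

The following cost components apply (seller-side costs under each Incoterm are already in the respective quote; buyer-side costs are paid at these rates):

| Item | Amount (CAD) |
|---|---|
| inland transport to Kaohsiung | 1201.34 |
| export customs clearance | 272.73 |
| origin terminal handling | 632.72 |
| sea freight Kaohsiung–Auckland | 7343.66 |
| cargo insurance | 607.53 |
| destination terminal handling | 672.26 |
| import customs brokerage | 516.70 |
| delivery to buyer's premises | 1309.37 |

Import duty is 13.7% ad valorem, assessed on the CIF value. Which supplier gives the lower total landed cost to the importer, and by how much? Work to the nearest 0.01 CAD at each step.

Supplier A (FCA):
CIF value = FCA price + origin terminal + freight + insurance = 171715.54 + 632.72 + 7343.66 + 607.53 = 180299.45
Import duty = 180299.45 × 13.7% = 24701.02
Buyer bears (A): 632.72 + 7343.66 + 607.53 + 672.26 + 516.70 + 1309.37 = 11082.24
Landed cost (A) = invoice 171715.54 + 11082.24 + duty 24701.02 = 207498.80
Supplier B (EXW):
CIF value = EXW price + inland to port + export clearance + origin terminal + freight + insurance = 161422.96 + 1201.34 + 272.73 + 632.72 + 7343.66 + 607.53 = 171480.94
Import duty = 171480.94 × 13.7% = 23492.89
Buyer bears (B): 1201.34 + 272.73 + 632.72 + 7343.66 + 607.53 + 672.26 + 516.70 + 1309.37 = 12556.31
Landed cost (B) = invoice 161422.96 + 12556.31 + duty 23492.89 = 197472.16
Difference = |207498.80 − 197472.16| = 10026.64

Supplier B is cheaper by CAD 10026.64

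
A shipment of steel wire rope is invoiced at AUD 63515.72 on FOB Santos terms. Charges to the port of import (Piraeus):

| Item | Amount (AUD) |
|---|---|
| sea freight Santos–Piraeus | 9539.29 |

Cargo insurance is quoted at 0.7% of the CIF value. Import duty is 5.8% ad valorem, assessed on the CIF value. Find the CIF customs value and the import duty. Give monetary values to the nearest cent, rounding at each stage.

CIF value: AUD 73570.00; import duty: AUD 4267.06

Let C be the CIF value. C = FOB price + freight + 0.7% × C
C − 0.7% × C = 63515.72 + 9539.29
0.993 × C = 73055.01
C = 73055.01 / 0.993 = 73570.00
Insurance premium = 0.7% × 73570.00 = 514.99
Import duty = 73570.00 × 5.8% = 4267.06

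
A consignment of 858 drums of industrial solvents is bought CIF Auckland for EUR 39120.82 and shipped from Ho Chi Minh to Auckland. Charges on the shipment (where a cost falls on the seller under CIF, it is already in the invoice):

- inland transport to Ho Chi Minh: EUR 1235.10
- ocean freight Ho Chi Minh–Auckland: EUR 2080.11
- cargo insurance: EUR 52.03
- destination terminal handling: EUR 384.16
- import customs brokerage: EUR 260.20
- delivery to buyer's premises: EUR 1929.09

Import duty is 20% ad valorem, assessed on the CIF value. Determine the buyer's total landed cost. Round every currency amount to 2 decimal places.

Total landed cost: EUR 49518.43

CIF: the seller pays costs through ocean freight and marine insurance to the destination port.
Already in the invoice (seller's account under CIF): inland to port, freight, insurance — exclude.
The CIF price already equals the CIF value: 39120.82
Import duty = 39120.82 × 20% = 7824.16
Buyer bears: destination terminal 384.16 + brokerage 260.20 + delivery 1929.09 + duty 7824.16 = 10397.61
Landed cost = invoice 39120.82 + 10397.61 = 49518.43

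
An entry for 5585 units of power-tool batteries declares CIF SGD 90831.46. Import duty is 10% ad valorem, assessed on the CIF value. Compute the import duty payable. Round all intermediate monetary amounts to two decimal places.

Import duty: SGD 9083.15

Import duty = 90831.46 × 10% = 9083.15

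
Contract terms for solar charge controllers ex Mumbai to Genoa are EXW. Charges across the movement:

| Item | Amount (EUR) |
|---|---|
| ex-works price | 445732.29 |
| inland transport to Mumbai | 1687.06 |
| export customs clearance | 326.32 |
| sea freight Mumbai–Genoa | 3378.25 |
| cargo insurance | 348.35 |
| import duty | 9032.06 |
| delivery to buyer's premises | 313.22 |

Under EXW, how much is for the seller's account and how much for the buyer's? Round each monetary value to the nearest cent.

Seller: EUR 445732.29; buyer: EUR 15085.26

EXW: the seller makes goods available at their premises; the buyer bears all onward costs.
Seller's account: goods 445732.29 = 445732.29
Buyer's account: inland to port 1687.06 + export clearance 326.32 + freight 3378.25 + insurance 348.35 + duty 9032.06 + delivery 313.22 = 15085.26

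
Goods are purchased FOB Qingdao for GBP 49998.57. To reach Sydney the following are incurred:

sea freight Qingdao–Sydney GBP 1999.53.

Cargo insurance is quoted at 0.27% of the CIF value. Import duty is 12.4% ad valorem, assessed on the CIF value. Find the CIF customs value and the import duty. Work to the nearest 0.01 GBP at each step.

Let C be the CIF value. C = FOB price + freight + 0.27% × C
C − 0.27% × C = 49998.57 + 1999.53
0.9973 × C = 51998.10
C = 51998.10 / 0.9973 = 52138.87
Insurance premium = 0.27% × 52138.87 = 140.77
Import duty = 52138.87 × 12.4% = 6465.22

CIF value: GBP 52138.87; import duty: GBP 6465.22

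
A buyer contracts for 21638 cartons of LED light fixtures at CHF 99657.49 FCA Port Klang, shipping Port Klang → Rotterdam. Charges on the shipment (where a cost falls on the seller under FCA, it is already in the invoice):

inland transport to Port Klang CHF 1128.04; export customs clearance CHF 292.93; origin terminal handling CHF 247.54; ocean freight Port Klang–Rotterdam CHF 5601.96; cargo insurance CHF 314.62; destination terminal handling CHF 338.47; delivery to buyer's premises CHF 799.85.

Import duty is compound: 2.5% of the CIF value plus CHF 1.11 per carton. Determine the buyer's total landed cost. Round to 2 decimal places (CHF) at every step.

Total landed cost: CHF 133623.65

FCA: the seller delivers export-cleared goods to the carrier; the buyer bears costs from that point.
Already in the invoice (seller's account under FCA): inland to port, export clearance — exclude.
CIF value = FCA price + origin terminal + freight + insurance = 99657.49 + 247.54 + 5601.96 + 314.62 = 105821.61
Ad valorem component: 105821.61 × 2.5% = 2645.54
Specific component: 21638 × 1.11 = 24018.18
Import duty = 2645.54 + 24018.18 = 26663.72
Buyer bears: origin terminal 247.54 + freight 5601.96 + insurance 314.62 + destination terminal 338.47 + delivery 799.85 + duty 26663.72 = 33966.16
Landed cost = invoice 99657.49 + 33966.16 = 133623.65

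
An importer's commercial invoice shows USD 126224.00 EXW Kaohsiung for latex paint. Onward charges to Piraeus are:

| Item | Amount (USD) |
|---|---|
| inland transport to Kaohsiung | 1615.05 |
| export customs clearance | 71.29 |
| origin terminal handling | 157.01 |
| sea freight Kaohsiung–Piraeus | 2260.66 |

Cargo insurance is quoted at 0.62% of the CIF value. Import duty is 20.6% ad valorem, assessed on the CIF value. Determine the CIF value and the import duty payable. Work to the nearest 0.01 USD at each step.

CIF value: USD 131141.08; import duty: USD 27015.06

Let C be the CIF value. C = EXW price + pre-shipment costs + freight + 0.62% × C
C − 0.62% × C = 126224.00 + 1615.05 + 71.29 + 157.01 + 2260.66
0.9938 × C = 130328.01
C = 130328.01 / 0.9938 = 131141.08
Insurance premium = 0.62% × 131141.08 = 813.07
Import duty = 131141.08 × 20.6% = 27015.06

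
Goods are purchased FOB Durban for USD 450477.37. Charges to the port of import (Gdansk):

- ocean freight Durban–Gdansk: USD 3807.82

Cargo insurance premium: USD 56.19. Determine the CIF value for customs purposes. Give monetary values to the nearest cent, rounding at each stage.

CIF value: USD 454341.38

CIF = FOB price + freight + insurance
CIF = 450477.37 + 3807.82 + 56.19 = 454341.38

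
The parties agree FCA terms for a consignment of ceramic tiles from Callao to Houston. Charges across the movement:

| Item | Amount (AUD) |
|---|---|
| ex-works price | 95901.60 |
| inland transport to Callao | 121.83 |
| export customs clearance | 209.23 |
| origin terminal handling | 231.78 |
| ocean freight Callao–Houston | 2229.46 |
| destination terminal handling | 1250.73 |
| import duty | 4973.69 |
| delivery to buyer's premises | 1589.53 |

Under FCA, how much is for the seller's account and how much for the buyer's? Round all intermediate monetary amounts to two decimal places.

Seller: AUD 96232.66; buyer: AUD 10275.19

FCA: the seller delivers export-cleared goods to the carrier; the buyer bears costs from that point.
Seller's account: goods 95901.60 + inland to port 121.83 + export clearance 209.23 = 96232.66
Buyer's account: origin terminal 231.78 + freight 2229.46 + destination terminal 1250.73 + duty 4973.69 + delivery 1589.53 = 10275.19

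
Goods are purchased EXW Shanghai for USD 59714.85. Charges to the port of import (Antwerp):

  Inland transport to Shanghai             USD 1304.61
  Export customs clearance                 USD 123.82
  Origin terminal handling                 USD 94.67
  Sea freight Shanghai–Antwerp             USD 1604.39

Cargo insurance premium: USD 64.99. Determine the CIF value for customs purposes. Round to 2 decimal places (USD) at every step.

CIF value: USD 62907.33

CIF = EXW price + pre-shipment costs + freight + insurance
CIF = 59714.85 + 1304.61 + 123.82 + 94.67 + 1604.39 + 64.99 = 62907.33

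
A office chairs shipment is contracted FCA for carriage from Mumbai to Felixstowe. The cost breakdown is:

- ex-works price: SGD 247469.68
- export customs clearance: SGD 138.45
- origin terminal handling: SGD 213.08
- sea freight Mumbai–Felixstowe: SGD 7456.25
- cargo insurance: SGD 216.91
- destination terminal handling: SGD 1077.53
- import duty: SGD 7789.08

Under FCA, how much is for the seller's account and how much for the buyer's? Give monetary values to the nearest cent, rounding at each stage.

Seller: SGD 247608.13; buyer: SGD 16752.85

FCA: the seller delivers export-cleared goods to the carrier; the buyer bears costs from that point.
Seller's account: goods 247469.68 + export clearance 138.45 = 247608.13
Buyer's account: origin terminal 213.08 + freight 7456.25 + insurance 216.91 + destination terminal 1077.53 + duty 7789.08 = 16752.85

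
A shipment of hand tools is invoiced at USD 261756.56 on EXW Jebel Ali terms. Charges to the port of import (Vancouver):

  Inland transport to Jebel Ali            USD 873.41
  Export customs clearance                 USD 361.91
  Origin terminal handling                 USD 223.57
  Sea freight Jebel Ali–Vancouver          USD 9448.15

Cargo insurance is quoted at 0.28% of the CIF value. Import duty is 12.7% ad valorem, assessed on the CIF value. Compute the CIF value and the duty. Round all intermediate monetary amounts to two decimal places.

CIF value: USD 273429.20; import duty: USD 34725.51

Let C be the CIF value. C = EXW price + pre-shipment costs + freight + 0.28% × C
C − 0.28% × C = 261756.56 + 873.41 + 361.91 + 223.57 + 9448.15
0.9972 × C = 272663.60
C = 272663.60 / 0.9972 = 273429.20
Insurance premium = 0.28% × 273429.20 = 765.60
Import duty = 273429.20 × 12.7% = 34725.51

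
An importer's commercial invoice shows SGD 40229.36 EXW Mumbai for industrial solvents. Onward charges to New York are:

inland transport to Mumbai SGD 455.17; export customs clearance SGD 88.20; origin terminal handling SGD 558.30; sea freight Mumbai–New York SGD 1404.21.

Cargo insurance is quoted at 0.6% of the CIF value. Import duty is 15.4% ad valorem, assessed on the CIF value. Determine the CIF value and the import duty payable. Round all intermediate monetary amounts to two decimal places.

Let C be the CIF value. C = EXW price + pre-shipment costs + freight + 0.6% × C
C − 0.6% × C = 40229.36 + 455.17 + 88.20 + 558.30 + 1404.21
0.994 × C = 42735.24
C = 42735.24 / 0.994 = 42993.20
Insurance premium = 0.6% × 42993.20 = 257.96
Import duty = 42993.20 × 15.4% = 6620.95

CIF value: SGD 42993.20; import duty: SGD 6620.95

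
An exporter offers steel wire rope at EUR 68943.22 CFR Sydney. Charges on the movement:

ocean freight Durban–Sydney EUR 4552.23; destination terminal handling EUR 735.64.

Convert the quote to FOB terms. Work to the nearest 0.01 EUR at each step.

FOB price: EUR 64390.99

Not relevant to the conversion: destination terminal — on the buyer under both terms; not part of either seller's price.
From CFR to FOB, the seller no longer bears: freight.
FOB price = 68943.22 − 4552.23 = 64390.99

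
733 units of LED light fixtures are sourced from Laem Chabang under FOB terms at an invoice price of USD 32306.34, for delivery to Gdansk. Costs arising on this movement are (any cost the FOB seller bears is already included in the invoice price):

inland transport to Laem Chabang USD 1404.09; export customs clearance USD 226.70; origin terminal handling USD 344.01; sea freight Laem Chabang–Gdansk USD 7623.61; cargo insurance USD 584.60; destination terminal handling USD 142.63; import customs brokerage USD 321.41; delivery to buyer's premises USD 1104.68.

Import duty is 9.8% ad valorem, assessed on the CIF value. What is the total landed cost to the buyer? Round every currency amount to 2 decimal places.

Total landed cost: USD 46053.70

FOB: the seller bears costs until goods are on board at the origin port; the buyer bears freight, insurance and all costs thereafter.
Already in the invoice (seller's account under FOB): inland to port, export clearance, origin terminal — exclude.
CIF value = FOB price + freight + insurance = 32306.34 + 7623.61 + 584.60 = 40514.55
Import duty = 40514.55 × 9.8% = 3970.43
Buyer bears: freight 7623.61 + insurance 584.60 + destination terminal 142.63 + brokerage 321.41 + delivery 1104.68 + duty 3970.43 = 13747.36
Landed cost = invoice 32306.34 + 13747.36 = 46053.70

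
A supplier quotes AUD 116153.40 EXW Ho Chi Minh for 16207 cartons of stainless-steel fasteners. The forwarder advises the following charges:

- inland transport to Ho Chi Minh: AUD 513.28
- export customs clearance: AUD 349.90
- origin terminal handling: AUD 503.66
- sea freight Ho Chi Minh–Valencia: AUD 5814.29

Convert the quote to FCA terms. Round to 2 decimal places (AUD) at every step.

Not relevant to the conversion: freight, origin terminal — on the buyer under both terms; not part of either seller's price.
From EXW to FCA, the seller additionally bears: inland to port, export clearance.
FCA price = 116153.40 + 513.28 + 349.90 = 117016.58

FCA price: AUD 117016.58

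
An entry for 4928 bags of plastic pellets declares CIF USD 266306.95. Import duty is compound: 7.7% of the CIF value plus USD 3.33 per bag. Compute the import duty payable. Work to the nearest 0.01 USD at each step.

Import duty: USD 36915.88

Ad valorem component: 266306.95 × 7.7% = 20505.64
Specific component: 4928 × 3.33 = 16410.24
Import duty = 20505.64 + 16410.24 = 36915.88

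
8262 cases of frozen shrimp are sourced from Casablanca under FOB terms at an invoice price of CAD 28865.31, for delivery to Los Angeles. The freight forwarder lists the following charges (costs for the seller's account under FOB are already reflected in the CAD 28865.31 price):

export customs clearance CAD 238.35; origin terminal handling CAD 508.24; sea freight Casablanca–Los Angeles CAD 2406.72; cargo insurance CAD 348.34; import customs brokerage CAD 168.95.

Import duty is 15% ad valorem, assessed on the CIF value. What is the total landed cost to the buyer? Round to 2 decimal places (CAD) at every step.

Total landed cost: CAD 36532.38

FOB: the seller bears costs until goods are on board at the origin port; the buyer bears freight, insurance and all costs thereafter.
Already in the invoice (seller's account under FOB): export clearance, origin terminal — exclude.
CIF value = FOB price + freight + insurance = 28865.31 + 2406.72 + 348.34 = 31620.37
Import duty = 31620.37 × 15% = 4743.06
Buyer bears: freight 2406.72 + insurance 348.34 + brokerage 168.95 + duty 4743.06 = 7667.07
Landed cost = invoice 28865.31 + 7667.07 = 36532.38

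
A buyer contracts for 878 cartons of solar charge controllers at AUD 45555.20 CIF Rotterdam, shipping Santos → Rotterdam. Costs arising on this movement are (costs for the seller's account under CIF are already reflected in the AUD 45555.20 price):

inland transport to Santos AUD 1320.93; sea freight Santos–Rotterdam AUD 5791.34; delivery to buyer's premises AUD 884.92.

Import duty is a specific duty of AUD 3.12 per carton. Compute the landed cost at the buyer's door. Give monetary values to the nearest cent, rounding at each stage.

CIF: the seller pays costs through ocean freight and marine insurance to the destination port.
Already in the invoice (seller's account under CIF): inland to port, freight — exclude.
The CIF price already equals the CIF value: 45555.20
Import duty = 878 × 3.12 = 2739.36
Buyer bears: delivery 884.92 + duty 2739.36 = 3624.28
Landed cost = invoice 45555.20 + 3624.28 = 49179.48

Total landed cost: AUD 49179.48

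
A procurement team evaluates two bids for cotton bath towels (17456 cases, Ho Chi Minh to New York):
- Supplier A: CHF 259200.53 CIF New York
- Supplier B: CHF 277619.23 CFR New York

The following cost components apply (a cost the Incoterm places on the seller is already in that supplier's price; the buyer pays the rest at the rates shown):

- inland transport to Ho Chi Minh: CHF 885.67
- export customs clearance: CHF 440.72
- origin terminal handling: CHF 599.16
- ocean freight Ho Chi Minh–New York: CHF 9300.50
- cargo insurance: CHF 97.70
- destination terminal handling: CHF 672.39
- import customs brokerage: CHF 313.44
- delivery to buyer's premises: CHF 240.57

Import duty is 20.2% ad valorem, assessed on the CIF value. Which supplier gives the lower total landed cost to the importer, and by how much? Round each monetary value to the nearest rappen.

Supplier A is cheaper by CHF 22256.71

Supplier A (CIF):
The CIF price already equals the CIF value: 259200.53
Import duty = 259200.53 × 20.2% = 52358.51
Buyer bears (A): 672.39 + 313.44 + 240.57 = 1226.40
Landed cost (A) = invoice 259200.53 + 1226.40 + duty 52358.51 = 312785.44
Supplier B (CFR):
CIF value = CFR price + insurance = 277619.23 + 97.70 = 277716.93
Import duty = 277716.93 × 20.2% = 56098.82
Buyer bears (B): 97.70 + 672.39 + 313.44 + 240.57 = 1324.10
Landed cost (B) = invoice 277619.23 + 1324.10 + duty 56098.82 = 335042.15
Difference = |312785.44 − 335042.15| = 22256.71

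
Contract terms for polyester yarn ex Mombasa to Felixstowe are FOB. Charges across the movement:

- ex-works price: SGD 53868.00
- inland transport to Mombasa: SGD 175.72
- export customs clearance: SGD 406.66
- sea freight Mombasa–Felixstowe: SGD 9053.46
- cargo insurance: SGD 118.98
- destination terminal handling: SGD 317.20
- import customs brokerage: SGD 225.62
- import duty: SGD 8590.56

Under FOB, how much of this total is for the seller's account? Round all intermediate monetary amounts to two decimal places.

FOB: the seller bears costs until goods are on board at the origin port; the buyer bears freight, insurance and all costs thereafter.
Seller's account: goods 53868.00 + inland to port 175.72 + export clearance 406.66 = 54450.38
Buyer's account: freight 9053.46 + insurance 118.98 + destination terminal 317.20 + brokerage 225.62 + duty 8590.56 = 18305.82

Seller's account: SGD 54450.38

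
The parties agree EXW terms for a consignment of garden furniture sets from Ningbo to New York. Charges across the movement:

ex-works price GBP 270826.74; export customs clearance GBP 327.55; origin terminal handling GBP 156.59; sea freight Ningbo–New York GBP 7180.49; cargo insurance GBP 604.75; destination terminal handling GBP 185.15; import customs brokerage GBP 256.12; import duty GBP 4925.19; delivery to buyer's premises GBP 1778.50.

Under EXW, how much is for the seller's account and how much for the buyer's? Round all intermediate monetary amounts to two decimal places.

Seller: GBP 270826.74; buyer: GBP 15414.34

EXW: the seller makes goods available at their premises; the buyer bears all onward costs.
Seller's account: goods 270826.74 = 270826.74
Buyer's account: export clearance 327.55 + origin terminal 156.59 + freight 7180.49 + insurance 604.75 + destination terminal 185.15 + brokerage 256.12 + duty 4925.19 + delivery 1778.50 = 15414.34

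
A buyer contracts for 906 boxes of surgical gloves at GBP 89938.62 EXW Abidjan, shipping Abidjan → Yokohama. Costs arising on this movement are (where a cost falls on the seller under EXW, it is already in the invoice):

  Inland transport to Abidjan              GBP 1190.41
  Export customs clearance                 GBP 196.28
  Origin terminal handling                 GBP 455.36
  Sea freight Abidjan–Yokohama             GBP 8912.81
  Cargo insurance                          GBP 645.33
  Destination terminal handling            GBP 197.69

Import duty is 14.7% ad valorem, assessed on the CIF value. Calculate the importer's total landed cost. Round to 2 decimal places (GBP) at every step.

EXW: the seller makes goods available at their premises; the buyer bears all onward costs.
CIF value = EXW price + inland to port + export clearance + origin terminal + freight + insurance = 89938.62 + 1190.41 + 196.28 + 455.36 + 8912.81 + 645.33 = 101338.81
Import duty = 101338.81 × 14.7% = 14896.81
Buyer bears: inland to port 1190.41 + export clearance 196.28 + origin terminal 455.36 + freight 8912.81 + insurance 645.33 + destination terminal 197.69 + duty 14896.81 = 26494.69
Landed cost = invoice 89938.62 + 26494.69 = 116433.31

Total landed cost: GBP 116433.31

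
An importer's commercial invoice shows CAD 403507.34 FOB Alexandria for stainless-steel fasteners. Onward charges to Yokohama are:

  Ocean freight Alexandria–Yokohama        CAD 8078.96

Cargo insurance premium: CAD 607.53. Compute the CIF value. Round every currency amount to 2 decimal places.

CIF = FOB price + freight + insurance
CIF = 403507.34 + 8078.96 + 607.53 = 412193.83

CIF value: CAD 412193.83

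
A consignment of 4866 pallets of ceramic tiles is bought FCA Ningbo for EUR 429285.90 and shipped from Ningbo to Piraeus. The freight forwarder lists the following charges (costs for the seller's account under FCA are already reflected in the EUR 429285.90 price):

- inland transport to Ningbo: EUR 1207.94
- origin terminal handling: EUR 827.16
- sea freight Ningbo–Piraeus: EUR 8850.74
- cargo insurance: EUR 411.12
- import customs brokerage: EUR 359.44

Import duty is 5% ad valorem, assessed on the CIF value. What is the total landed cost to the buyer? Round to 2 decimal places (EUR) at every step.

FCA: the seller delivers export-cleared goods to the carrier; the buyer bears costs from that point.
Already in the invoice (seller's account under FCA): inland to port — exclude.
CIF value = FCA price + origin terminal + freight + insurance = 429285.90 + 827.16 + 8850.74 + 411.12 = 439374.92
Import duty = 439374.92 × 5% = 21968.75
Buyer bears: origin terminal 827.16 + freight 8850.74 + insurance 411.12 + brokerage 359.44 + duty 21968.75 = 32417.21
Landed cost = invoice 429285.90 + 32417.21 = 461703.11

Total landed cost: EUR 461703.11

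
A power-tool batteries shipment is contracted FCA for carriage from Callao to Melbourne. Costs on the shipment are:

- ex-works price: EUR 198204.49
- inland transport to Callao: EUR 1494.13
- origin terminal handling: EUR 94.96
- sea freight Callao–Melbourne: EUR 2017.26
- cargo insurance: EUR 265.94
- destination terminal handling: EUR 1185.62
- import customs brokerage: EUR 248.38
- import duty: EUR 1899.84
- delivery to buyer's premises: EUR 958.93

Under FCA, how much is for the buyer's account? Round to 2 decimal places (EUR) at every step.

FCA: the seller delivers export-cleared goods to the carrier; the buyer bears costs from that point.
Seller's account: goods 198204.49 + inland to port 1494.13 = 199698.62
Buyer's account: origin terminal 94.96 + freight 2017.26 + insurance 265.94 + destination terminal 1185.62 + brokerage 248.38 + duty 1899.84 + delivery 958.93 = 6670.93

Buyer's account: EUR 6670.93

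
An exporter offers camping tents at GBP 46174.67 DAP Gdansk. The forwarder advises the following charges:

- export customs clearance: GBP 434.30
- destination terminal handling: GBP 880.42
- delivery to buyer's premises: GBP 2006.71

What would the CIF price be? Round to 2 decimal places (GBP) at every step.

Not relevant to the conversion: export clearance — on the seller under both DAP and CIF; already in the DAP price and stays in the CIF price.
From DAP to CIF, the seller no longer bears: destination terminal, delivery.
CIF price = 46174.67 − 880.42 − 2006.71 = 43287.54

CIF price: GBP 43287.54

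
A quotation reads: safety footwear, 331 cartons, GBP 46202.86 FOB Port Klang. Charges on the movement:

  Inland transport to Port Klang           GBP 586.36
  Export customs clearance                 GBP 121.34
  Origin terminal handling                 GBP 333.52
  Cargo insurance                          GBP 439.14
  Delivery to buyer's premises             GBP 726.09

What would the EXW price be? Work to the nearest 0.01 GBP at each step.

EXW price: GBP 45161.64

Not relevant to the conversion: delivery, insurance — on the buyer under both terms; not part of either seller's price.
From FOB to EXW, the seller no longer bears: inland to port, export clearance, origin terminal.
EXW price = 46202.86 − 586.36 − 121.34 − 333.52 = 45161.64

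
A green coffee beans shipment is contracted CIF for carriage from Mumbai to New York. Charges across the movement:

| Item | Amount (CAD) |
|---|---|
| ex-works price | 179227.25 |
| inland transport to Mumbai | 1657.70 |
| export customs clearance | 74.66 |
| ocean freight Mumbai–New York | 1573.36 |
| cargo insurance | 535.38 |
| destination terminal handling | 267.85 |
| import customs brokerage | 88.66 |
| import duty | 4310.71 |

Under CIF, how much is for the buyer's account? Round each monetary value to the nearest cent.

CIF: the seller pays costs through ocean freight and marine insurance to the destination port.
Seller's account: goods 179227.25 + inland to port 1657.70 + export clearance 74.66 + freight 1573.36 + insurance 535.38 = 183068.35
Buyer's account: destination terminal 267.85 + brokerage 88.66 + duty 4310.71 = 4667.22

Buyer's account: CAD 4667.22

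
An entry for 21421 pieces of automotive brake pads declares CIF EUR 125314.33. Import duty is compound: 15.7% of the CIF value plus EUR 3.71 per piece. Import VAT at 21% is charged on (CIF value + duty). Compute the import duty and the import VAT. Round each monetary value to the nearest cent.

Ad valorem component: 125314.33 × 15.7% = 19674.35
Specific component: 21421 × 3.71 = 79471.91
Import duty = 19674.35 + 79471.91 = 99146.26
VAT base = CIF + duty = 125314.33 + 99146.26 = 224460.59
Import VAT = 224460.59 × 21% = 47136.72

Import duty: EUR 99146.26; import VAT: EUR 47136.72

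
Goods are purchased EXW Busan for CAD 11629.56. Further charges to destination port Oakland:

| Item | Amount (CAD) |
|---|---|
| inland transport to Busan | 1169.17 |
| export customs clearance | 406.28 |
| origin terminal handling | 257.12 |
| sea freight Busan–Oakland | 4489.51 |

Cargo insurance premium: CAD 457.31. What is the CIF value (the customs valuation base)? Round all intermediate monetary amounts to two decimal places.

CIF value: CAD 18408.95

CIF = EXW price + pre-shipment costs + freight + insurance
CIF = 11629.56 + 1169.17 + 406.28 + 257.12 + 4489.51 + 457.31 = 18408.95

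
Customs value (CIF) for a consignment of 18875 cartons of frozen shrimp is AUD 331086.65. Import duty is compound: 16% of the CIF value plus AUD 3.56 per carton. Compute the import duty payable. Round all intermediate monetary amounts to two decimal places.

Import duty: AUD 120168.86

Ad valorem component: 331086.65 × 16% = 52973.86
Specific component: 18875 × 3.56 = 67195.00
Import duty = 52973.86 + 67195.00 = 120168.86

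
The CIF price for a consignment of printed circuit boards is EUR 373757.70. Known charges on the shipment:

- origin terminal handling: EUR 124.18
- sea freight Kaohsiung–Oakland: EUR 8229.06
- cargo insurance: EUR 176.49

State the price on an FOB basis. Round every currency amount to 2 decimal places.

Not relevant to the conversion: origin terminal — on the seller under both CIF and FOB; already in the CIF price and stays in the FOB price.
From CIF to FOB, the seller no longer bears: freight, insurance.
FOB price = 373757.70 − 8229.06 − 176.49 = 365352.15

FOB price: EUR 365352.15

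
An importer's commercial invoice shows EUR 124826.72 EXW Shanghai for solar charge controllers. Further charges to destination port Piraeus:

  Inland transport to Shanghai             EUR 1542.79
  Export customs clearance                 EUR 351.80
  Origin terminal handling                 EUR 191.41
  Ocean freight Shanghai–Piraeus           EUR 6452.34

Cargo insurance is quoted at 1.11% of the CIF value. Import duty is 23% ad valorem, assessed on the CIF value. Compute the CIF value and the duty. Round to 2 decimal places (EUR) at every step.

Let C be the CIF value. C = EXW price + pre-shipment costs + freight + 1.11% × C
C − 1.11% × C = 124826.72 + 1542.79 + 351.80 + 191.41 + 6452.34
0.9889 × C = 133365.06
C = 133365.06 / 0.9889 = 134862.03
Insurance premium = 1.11% × 134862.03 = 1496.97
Import duty = 134862.03 × 23% = 31018.27

CIF value: EUR 134862.03; import duty: EUR 31018.27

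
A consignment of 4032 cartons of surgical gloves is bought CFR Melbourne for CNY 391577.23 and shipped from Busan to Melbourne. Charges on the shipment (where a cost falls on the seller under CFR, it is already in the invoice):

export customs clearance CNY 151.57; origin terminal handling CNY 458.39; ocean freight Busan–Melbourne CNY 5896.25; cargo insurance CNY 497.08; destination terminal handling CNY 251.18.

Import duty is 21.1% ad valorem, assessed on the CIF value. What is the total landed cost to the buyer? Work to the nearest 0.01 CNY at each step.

CFR: the seller pays costs through ocean freight to the destination port, but not insurance.
Already in the invoice (seller's account under CFR): export clearance, origin terminal, freight — exclude.
CIF value = CFR price + insurance = 391577.23 + 497.08 = 392074.31
Import duty = 392074.31 × 21.1% = 82727.68
Buyer bears: insurance 497.08 + destination terminal 251.18 + duty 82727.68 = 83475.94
Landed cost = invoice 391577.23 + 83475.94 = 475053.17

Total landed cost: CNY 475053.17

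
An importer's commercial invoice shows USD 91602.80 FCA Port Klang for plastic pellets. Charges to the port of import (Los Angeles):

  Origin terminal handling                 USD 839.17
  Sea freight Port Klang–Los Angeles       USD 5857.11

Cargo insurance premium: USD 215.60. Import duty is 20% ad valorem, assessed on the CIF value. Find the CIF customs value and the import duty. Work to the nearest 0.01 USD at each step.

CIF value: USD 98514.68; import duty: USD 19702.94

CIF = FCA price + pre-shipment costs + freight + insurance
CIF = 91602.80 + 839.17 + 5857.11 + 215.60 = 98514.68
Import duty = 98514.68 × 20% = 19702.94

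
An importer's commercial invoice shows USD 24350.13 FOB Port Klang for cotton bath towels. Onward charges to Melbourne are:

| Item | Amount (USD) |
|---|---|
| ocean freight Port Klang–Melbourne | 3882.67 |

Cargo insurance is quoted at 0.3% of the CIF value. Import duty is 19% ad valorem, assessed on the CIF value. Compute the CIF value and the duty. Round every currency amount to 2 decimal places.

CIF value: USD 28317.75; import duty: USD 5380.37

Let C be the CIF value. C = FOB price + freight + 0.3% × C
C − 0.3% × C = 24350.13 + 3882.67
0.997 × C = 28232.80
C = 28232.80 / 0.997 = 28317.75
Insurance premium = 0.3% × 28317.75 = 84.95
Import duty = 28317.75 × 19% = 5380.37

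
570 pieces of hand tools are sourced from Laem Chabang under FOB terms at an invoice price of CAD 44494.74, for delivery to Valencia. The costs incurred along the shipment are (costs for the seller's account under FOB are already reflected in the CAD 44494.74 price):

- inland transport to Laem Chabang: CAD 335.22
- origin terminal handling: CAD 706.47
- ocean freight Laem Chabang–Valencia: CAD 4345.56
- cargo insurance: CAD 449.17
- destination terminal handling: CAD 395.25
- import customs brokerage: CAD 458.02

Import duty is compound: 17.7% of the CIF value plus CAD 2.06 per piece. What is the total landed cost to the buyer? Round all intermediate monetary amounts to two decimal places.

FOB: the seller bears costs until goods are on board at the origin port; the buyer bears freight, insurance and all costs thereafter.
Already in the invoice (seller's account under FOB): inland to port, origin terminal — exclude.
CIF value = FOB price + freight + insurance = 44494.74 + 4345.56 + 449.17 = 49289.47
Ad valorem component: 49289.47 × 17.7% = 8724.24
Specific component: 570 × 2.06 = 1174.20
Import duty = 8724.24 + 1174.20 = 9898.44
Buyer bears: freight 4345.56 + insurance 449.17 + destination terminal 395.25 + brokerage 458.02 + duty 9898.44 = 15546.44
Landed cost = invoice 44494.74 + 15546.44 = 60041.18

Total landed cost: CAD 60041.18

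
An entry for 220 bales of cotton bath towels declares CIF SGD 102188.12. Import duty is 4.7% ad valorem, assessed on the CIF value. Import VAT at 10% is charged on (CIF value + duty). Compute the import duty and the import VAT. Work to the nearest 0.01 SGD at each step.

Import duty = 102188.12 × 4.7% = 4802.84
VAT base = CIF + duty = 102188.12 + 4802.84 = 106990.96
Import VAT = 106990.96 × 10% = 10699.10

Import duty: SGD 4802.84; import VAT: SGD 10699.10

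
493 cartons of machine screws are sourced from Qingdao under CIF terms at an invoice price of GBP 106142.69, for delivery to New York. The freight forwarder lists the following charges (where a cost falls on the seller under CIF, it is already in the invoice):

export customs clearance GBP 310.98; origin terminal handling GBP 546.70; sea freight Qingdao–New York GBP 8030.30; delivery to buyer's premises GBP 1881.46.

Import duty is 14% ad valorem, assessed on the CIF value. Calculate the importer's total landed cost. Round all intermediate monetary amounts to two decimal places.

Total landed cost: GBP 122884.13

CIF: the seller pays costs through ocean freight and marine insurance to the destination port.
Already in the invoice (seller's account under CIF): export clearance, origin terminal, freight — exclude.
The CIF price already equals the CIF value: 106142.69
Import duty = 106142.69 × 14% = 14859.98
Buyer bears: delivery 1881.46 + duty 14859.98 = 16741.44
Landed cost = invoice 106142.69 + 16741.44 = 122884.13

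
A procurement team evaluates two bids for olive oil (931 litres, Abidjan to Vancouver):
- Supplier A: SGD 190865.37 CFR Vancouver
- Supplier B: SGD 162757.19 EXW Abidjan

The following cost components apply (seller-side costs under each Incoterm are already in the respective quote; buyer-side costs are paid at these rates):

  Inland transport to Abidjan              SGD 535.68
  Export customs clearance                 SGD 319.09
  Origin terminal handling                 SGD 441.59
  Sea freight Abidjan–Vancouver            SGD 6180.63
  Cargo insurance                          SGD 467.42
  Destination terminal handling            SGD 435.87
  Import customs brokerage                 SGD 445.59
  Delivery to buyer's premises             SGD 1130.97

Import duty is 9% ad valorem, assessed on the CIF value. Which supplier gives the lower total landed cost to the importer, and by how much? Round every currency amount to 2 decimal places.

Supplier B is cheaper by SGD 22488.00

Supplier A (CFR):
CIF value = CFR price + insurance = 190865.37 + 467.42 = 191332.79
Import duty = 191332.79 × 9% = 17219.95
Buyer bears (A): 467.42 + 435.87 + 445.59 + 1130.97 = 2479.85
Landed cost (A) = invoice 190865.37 + 2479.85 + duty 17219.95 = 210565.17
Supplier B (EXW):
CIF value = EXW price + inland to port + export clearance + origin terminal + freight + insurance = 162757.19 + 535.68 + 319.09 + 441.59 + 6180.63 + 467.42 = 170701.60
Import duty = 170701.60 × 9% = 15363.14
Buyer bears (B): 535.68 + 319.09 + 441.59 + 6180.63 + 467.42 + 435.87 + 445.59 + 1130.97 = 9956.84
Landed cost (B) = invoice 162757.19 + 9956.84 + duty 15363.14 = 188077.17
Difference = |210565.17 − 188077.17| = 22488.00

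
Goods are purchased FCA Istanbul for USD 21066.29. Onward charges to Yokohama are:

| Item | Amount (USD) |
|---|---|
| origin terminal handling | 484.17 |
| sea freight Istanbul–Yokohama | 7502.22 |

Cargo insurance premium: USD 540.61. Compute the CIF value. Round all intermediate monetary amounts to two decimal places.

CIF = FCA price + pre-shipment costs + freight + insurance
CIF = 21066.29 + 484.17 + 7502.22 + 540.61 = 29593.29

CIF value: USD 29593.29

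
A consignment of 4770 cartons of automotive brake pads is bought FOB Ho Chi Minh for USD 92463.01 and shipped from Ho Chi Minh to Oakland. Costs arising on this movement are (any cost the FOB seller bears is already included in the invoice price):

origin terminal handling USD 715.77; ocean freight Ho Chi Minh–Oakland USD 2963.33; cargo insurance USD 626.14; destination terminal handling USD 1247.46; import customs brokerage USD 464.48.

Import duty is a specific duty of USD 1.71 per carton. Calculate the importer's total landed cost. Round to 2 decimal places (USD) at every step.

FOB: the seller bears costs until goods are on board at the origin port; the buyer bears freight, insurance and all costs thereafter.
Already in the invoice (seller's account under FOB): origin terminal — exclude.
CIF value = FOB price + freight + insurance = 92463.01 + 2963.33 + 626.14 = 96052.48
Import duty = 4770 × 1.71 = 8156.70
Buyer bears: freight 2963.33 + insurance 626.14 + destination terminal 1247.46 + brokerage 464.48 + duty 8156.70 = 13458.11
Landed cost = invoice 92463.01 + 13458.11 = 105921.12

Total landed cost: USD 105921.12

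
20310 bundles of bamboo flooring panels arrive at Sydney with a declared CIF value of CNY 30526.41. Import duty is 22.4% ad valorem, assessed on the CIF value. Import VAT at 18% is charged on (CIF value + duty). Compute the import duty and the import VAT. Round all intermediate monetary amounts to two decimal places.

Import duty: CNY 6837.92; import VAT: CNY 6725.58

Import duty = 30526.41 × 22.4% = 6837.92
VAT base = CIF + duty = 30526.41 + 6837.92 = 37364.33
Import VAT = 37364.33 × 18% = 6725.58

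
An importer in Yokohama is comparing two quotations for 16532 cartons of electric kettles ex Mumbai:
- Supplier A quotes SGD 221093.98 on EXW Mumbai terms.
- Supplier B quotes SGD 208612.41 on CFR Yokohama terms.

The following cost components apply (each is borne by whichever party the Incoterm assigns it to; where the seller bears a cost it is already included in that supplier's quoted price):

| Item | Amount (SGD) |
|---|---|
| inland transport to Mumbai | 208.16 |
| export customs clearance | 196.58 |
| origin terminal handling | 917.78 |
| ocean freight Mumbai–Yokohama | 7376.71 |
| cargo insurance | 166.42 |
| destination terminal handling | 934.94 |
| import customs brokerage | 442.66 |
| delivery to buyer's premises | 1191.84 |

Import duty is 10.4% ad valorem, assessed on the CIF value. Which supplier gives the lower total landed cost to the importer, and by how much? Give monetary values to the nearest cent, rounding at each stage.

Supplier B is cheaper by SGD 23383.60

Supplier A (EXW):
CIF value = EXW price + inland to port + export clearance + origin terminal + freight + insurance = 221093.98 + 208.16 + 196.58 + 917.78 + 7376.71 + 166.42 = 229959.63
Import duty = 229959.63 × 10.4% = 23915.80
Buyer bears (A): 208.16 + 196.58 + 917.78 + 7376.71 + 166.42 + 934.94 + 442.66 + 1191.84 = 11435.09
Landed cost (A) = invoice 221093.98 + 11435.09 + duty 23915.80 = 256444.87
Supplier B (CFR):
CIF value = CFR price + insurance = 208612.41 + 166.42 = 208778.83
Import duty = 208778.83 × 10.4% = 21713.00
Buyer bears (B): 166.42 + 934.94 + 442.66 + 1191.84 = 2735.86
Landed cost (B) = invoice 208612.41 + 2735.86 + duty 21713.00 = 233061.27
Difference = |256444.87 − 233061.27| = 23383.60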